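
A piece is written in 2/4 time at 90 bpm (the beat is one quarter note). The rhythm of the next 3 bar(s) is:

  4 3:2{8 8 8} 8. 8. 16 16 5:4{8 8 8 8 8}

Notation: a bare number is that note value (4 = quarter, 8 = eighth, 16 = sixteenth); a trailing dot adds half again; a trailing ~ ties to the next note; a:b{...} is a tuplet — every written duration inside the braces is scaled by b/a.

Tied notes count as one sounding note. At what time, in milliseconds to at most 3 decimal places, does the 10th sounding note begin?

note 10 onset = 22/5b = 2933.333ms

1. 0.0ms @ 0 + 666.667ms (1)
2. 666.667ms @ 1 + 222.222ms (1/3)
3. 888.889ms @ 4/3 + 222.222ms (1/3)
4. 1111.111ms @ 5/3 + 222.222ms (1/3)
5. 1333.333ms @ 2 + 500.0ms (3/4)
6. 1833.333ms @ 11/4 + 500.0ms (3/4)
7. 2333.333ms @ 7/2 + 166.667ms (1/4)
8. 2500.0ms @ 15/4 + 166.667ms (1/4)
9. 2666.667ms @ 4 + 266.667ms (2/5)
10. 2933.333ms @ 22/5 + 266.667ms (2/5)
11. 3200.0ms @ 24/5 + 266.667ms (2/5)
12. 3466.667ms @ 26/5 + 266.667ms (2/5)
13. 3733.333ms @ 28/5 + 266.667ms (2/5)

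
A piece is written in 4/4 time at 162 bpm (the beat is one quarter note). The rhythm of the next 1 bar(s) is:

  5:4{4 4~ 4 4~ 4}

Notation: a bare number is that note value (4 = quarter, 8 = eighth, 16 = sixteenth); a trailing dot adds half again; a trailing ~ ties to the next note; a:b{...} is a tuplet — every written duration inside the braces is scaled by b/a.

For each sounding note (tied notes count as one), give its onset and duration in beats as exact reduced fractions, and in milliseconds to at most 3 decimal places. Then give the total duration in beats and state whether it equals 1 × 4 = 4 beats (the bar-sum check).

1) 0.0ms=0b +296.296ms=4/5b
2) 296.296ms=4/5b +592.593ms=8/5b
3) 888.889ms=12/5b +592.593ms=8/5b
Σ=4b of 4 (162bpm 4/4) — PASS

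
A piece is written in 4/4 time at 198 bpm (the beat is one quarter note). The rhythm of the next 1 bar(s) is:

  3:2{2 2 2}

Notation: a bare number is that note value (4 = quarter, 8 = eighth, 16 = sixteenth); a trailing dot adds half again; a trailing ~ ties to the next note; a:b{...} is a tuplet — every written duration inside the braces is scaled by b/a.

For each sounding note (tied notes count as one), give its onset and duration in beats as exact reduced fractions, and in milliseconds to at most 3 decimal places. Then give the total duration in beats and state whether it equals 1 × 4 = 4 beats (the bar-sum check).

1) 0.0ms=0b +404.04ms=4/3b
2) 404.04ms=4/3b +404.04ms=4/3b
3) 808.081ms=8/3b +404.04ms=4/3b
Σ=4b of 4 (198bpm 4/4) — PASS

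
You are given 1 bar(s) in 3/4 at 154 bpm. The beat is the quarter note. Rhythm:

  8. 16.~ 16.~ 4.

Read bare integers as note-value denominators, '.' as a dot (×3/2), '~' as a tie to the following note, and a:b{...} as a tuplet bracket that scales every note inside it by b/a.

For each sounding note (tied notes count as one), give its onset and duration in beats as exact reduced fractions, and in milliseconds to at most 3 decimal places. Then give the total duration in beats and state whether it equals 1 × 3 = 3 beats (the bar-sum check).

1) 0.0ms=0b +292.208ms=3/4b
2) 292.208ms=3/4b +876.623ms=9/4b
Σ=3b of 3 (154bpm 3/4) — PASS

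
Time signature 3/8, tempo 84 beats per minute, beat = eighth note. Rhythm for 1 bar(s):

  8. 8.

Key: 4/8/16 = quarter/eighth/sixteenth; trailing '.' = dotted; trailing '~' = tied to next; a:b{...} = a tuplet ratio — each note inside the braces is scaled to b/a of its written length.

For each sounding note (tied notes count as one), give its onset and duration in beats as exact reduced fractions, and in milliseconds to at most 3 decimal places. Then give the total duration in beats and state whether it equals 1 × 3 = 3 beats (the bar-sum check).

1) 0.0ms=0b +1071.429ms=3/2b
2) 1071.429ms=3/2b +1071.429ms=3/2b
Σ=3b of 3 (84bpm 3/8) — PASS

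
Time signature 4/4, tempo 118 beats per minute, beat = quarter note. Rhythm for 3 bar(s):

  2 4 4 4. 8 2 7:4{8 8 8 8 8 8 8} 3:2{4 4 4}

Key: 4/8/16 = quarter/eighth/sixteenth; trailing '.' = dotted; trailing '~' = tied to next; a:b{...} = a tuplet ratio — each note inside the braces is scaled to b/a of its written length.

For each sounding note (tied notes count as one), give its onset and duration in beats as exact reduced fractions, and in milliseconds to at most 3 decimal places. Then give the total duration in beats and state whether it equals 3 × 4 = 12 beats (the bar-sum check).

1) 0.0ms=0b +1016.949ms=2b
2) 1016.949ms=2b +508.475ms=1b
3) 1525.424ms=3b +508.475ms=1b
4) 2033.898ms=4b +762.712ms=3/2b
5) 2796.61ms=11/2b +254.237ms=1/2b
6) 3050.847ms=6b +1016.949ms=2b
7) 4067.797ms=8b +145.278ms=2/7b
8) 4213.075ms=58/7b +145.278ms=2/7b
9) 4358.354ms=60/7b +145.278ms=2/7b
10) 4503.632ms=62/7b +145.278ms=2/7b
11) 4648.91ms=64/7b +145.278ms=2/7b
12) 4794.189ms=66/7b +145.278ms=2/7b
13) 4939.467ms=68/7b +145.278ms=2/7b
14) 5084.746ms=10b +338.983ms=2/3b
15) 5423.729ms=32/3b +338.983ms=2/3b
16) 5762.712ms=34/3b +338.983ms=2/3b
Σ=12b of 12 (118bpm 4/4) — PASS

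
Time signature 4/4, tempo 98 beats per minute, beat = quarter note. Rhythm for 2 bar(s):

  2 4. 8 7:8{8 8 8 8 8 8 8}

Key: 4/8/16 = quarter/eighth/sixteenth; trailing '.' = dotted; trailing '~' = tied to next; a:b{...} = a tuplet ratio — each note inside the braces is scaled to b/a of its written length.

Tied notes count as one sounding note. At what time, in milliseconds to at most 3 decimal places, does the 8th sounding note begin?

1. 0.0ms @ 0 + 1224.49ms (2)
2. 1224.49ms @ 2 + 918.367ms (3/2)
3. 2142.857ms @ 7/2 + 306.122ms (1/2)
4. 2448.98ms @ 4 + 349.854ms (4/7)
5. 2798.834ms @ 32/7 + 349.854ms (4/7)
6. 3148.688ms @ 36/7 + 349.854ms (4/7)
7. 3498.542ms @ 40/7 + 349.854ms (4/7)
8. 3848.397ms @ 44/7 + 349.854ms (4/7)
9. 4198.251ms @ 48/7 + 349.854ms (4/7)
10. 4548.105ms @ 52/7 + 349.854ms (4/7)

note 8 onset = 44/7b = 3848.397ms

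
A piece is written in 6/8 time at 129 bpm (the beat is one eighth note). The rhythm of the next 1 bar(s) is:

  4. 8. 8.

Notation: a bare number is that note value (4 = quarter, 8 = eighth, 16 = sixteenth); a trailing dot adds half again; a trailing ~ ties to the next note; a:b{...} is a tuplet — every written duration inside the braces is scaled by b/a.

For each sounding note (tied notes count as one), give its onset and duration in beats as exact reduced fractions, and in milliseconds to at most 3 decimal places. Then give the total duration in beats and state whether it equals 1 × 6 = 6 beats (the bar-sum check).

1) 0.0ms=0b +1395.349ms=3b
2) 1395.349ms=3b +697.674ms=3/2b
3) 2093.023ms=9/2b +697.674ms=3/2b
Σ=6b of 6 (129bpm 6/8) — PASS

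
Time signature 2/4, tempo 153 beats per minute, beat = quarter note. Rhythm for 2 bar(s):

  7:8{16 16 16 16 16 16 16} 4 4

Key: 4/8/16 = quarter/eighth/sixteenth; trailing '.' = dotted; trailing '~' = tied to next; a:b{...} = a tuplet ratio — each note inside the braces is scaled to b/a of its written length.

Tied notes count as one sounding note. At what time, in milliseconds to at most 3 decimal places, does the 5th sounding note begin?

note 5 onset = 8/7b = 448.179ms

1. 0.0ms @ 0 + 112.045ms (2/7)
2. 112.045ms @ 2/7 + 112.045ms (2/7)
3. 224.09ms @ 4/7 + 112.045ms (2/7)
4. 336.134ms @ 6/7 + 112.045ms (2/7)
5. 448.179ms @ 8/7 + 112.045ms (2/7)
6. 560.224ms @ 10/7 + 112.045ms (2/7)
7. 672.269ms @ 12/7 + 112.045ms (2/7)
8. 784.314ms @ 2 + 392.157ms (1)
9. 1176.471ms @ 3 + 392.157ms (1)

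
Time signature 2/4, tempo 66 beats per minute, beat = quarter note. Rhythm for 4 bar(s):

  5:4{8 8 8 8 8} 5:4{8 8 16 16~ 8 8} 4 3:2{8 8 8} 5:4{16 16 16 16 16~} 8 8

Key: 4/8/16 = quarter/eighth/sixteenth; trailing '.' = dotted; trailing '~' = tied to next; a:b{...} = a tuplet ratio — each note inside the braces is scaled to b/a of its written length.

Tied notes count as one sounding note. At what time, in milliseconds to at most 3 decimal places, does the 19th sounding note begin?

note 19 onset = 34/5b = 6181.818ms

1. 0.0ms @ 0 + 363.636ms (2/5)
2. 363.636ms @ 2/5 + 363.636ms (2/5)
3. 727.273ms @ 4/5 + 363.636ms (2/5)
4. 1090.909ms @ 6/5 + 363.636ms (2/5)
5. 1454.545ms @ 8/5 + 363.636ms (2/5)
6. 1818.182ms @ 2 + 363.636ms (2/5)
7. 2181.818ms @ 12/5 + 363.636ms (2/5)
8. 2545.455ms @ 14/5 + 181.818ms (1/5)
9. 2727.273ms @ 3 + 545.455ms (3/5)
10. 3272.727ms @ 18/5 + 363.636ms (2/5)
11. 3636.364ms @ 4 + 909.091ms (1)
12. 4545.455ms @ 5 + 303.03ms (1/3)
13. 4848.485ms @ 16/3 + 303.03ms (1/3)
14. 5151.515ms @ 17/3 + 303.03ms (1/3)
15. 5454.545ms @ 6 + 181.818ms (1/5)
16. 5636.364ms @ 31/5 + 181.818ms (1/5)
17. 5818.182ms @ 32/5 + 181.818ms (1/5)
18. 6000.0ms @ 33/5 + 181.818ms (1/5)
19. 6181.818ms @ 34/5 + 636.364ms (7/10)
20. 6818.182ms @ 15/2 + 454.545ms (1/2)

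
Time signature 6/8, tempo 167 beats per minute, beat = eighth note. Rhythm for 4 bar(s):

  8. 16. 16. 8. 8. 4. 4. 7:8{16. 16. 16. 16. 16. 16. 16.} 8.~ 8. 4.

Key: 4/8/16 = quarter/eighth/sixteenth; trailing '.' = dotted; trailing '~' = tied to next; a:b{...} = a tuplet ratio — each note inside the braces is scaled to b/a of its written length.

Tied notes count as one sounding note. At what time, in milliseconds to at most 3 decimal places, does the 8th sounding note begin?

1. 0.0ms @ 0 + 538.922ms (3/2)
2. 538.922ms @ 3/2 + 269.461ms (3/4)
3. 808.383ms @ 9/4 + 269.461ms (3/4)
4. 1077.844ms @ 3 + 538.922ms (3/2)
5. 1616.766ms @ 9/2 + 538.922ms (3/2)
6. 2155.689ms @ 6 + 1077.844ms (3)
7. 3233.533ms @ 9 + 1077.844ms (3)
8. 4311.377ms @ 12 + 307.956ms (6/7)
9. 4619.333ms @ 90/7 + 307.956ms (6/7)
10. 4927.288ms @ 96/7 + 307.956ms (6/7)
11. 5235.244ms @ 102/7 + 307.956ms (6/7)
12. 5543.199ms @ 108/7 + 307.956ms (6/7)
13. 5851.155ms @ 114/7 + 307.956ms (6/7)
14. 6159.11ms @ 120/7 + 307.956ms (6/7)
15. 6467.066ms @ 18 + 1077.844ms (3)
16. 7544.91ms @ 21 + 1077.844ms (3)

note 8 onset = 12b = 4311.377ms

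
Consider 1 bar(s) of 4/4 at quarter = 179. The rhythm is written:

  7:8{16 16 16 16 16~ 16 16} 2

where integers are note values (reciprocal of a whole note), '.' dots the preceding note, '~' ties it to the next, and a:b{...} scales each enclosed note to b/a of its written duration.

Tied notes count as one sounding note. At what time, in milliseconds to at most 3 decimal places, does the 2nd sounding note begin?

note 2 onset = 2/7b = 95.77ms

1. 0.0ms @ 0 + 95.77ms (2/7)
2. 95.77ms @ 2/7 + 95.77ms (2/7)
3. 191.54ms @ 4/7 + 95.77ms (2/7)
4. 287.31ms @ 6/7 + 95.77ms (2/7)
5. 383.081ms @ 8/7 + 191.54ms (4/7)
6. 574.621ms @ 12/7 + 95.77ms (2/7)
7. 670.391ms @ 2 + 670.391ms (2)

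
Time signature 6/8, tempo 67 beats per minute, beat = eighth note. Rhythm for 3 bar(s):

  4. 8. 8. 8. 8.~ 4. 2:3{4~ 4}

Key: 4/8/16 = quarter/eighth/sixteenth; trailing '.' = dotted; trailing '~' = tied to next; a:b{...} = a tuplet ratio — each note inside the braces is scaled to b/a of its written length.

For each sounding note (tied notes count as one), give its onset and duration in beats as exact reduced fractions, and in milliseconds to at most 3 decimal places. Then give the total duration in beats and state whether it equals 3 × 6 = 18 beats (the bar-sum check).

1) 0.0ms=0b +2686.567ms=3b
2) 2686.567ms=3b +1343.284ms=3/2b
3) 4029.851ms=9/2b +1343.284ms=3/2b
4) 5373.134ms=6b +1343.284ms=3/2b
5) 6716.418ms=15/2b +4029.851ms=9/2b
6) 10746.269ms=12b +5373.134ms=6b
Σ=18b of 18 (67bpm 6/8) — PASS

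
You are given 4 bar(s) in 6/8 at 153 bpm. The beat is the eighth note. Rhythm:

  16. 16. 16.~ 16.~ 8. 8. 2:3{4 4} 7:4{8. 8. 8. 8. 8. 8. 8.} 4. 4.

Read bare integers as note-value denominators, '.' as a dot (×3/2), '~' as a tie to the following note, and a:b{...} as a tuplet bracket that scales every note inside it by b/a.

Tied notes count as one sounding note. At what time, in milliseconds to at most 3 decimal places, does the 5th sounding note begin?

note 5 onset = 6b = 2352.941ms

1. 0.0ms @ 0 + 294.118ms (3/4)
2. 294.118ms @ 3/4 + 294.118ms (3/4)
3. 588.235ms @ 3/2 + 1176.471ms (3)
4. 1764.706ms @ 9/2 + 588.235ms (3/2)
5. 2352.941ms @ 6 + 1176.471ms (3)
6. 3529.412ms @ 9 + 1176.471ms (3)
7. 4705.882ms @ 12 + 336.134ms (6/7)
8. 5042.017ms @ 90/7 + 336.134ms (6/7)
9. 5378.151ms @ 96/7 + 336.134ms (6/7)
10. 5714.286ms @ 102/7 + 336.134ms (6/7)
11. 6050.42ms @ 108/7 + 336.134ms (6/7)
12. 6386.555ms @ 114/7 + 336.134ms (6/7)
13. 6722.689ms @ 120/7 + 336.134ms (6/7)
14. 7058.824ms @ 18 + 1176.471ms (3)
15. 8235.294ms @ 21 + 1176.471ms (3)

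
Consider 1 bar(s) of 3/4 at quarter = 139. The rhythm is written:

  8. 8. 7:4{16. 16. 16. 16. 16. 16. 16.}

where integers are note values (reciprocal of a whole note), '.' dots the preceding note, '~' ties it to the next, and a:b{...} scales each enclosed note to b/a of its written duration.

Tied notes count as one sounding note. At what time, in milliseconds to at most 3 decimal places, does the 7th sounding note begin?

1. 0.0ms @ 0 + 323.741ms (3/4)
2. 323.741ms @ 3/4 + 323.741ms (3/4)
3. 647.482ms @ 3/2 + 92.497ms (3/14)
4. 739.979ms @ 12/7 + 92.497ms (3/14)
5. 832.477ms @ 27/14 + 92.497ms (3/14)
6. 924.974ms @ 15/7 + 92.497ms (3/14)
7. 1017.472ms @ 33/14 + 92.497ms (3/14)
8. 1109.969ms @ 18/7 + 92.497ms (3/14)
9. 1202.467ms @ 39/14 + 92.497ms (3/14)

note 7 onset = 33/14b = 1017.472ms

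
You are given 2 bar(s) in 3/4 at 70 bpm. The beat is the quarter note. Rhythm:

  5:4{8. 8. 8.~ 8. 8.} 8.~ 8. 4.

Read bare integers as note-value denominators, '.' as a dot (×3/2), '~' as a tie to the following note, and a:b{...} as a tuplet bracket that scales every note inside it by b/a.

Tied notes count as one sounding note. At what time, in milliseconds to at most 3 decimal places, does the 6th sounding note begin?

note 6 onset = 9/2b = 3857.143ms

1. 0.0ms @ 0 + 514.286ms (3/5)
2. 514.286ms @ 3/5 + 514.286ms (3/5)
3. 1028.571ms @ 6/5 + 1028.571ms (6/5)
4. 2057.143ms @ 12/5 + 514.286ms (3/5)
5. 2571.429ms @ 3 + 1285.714ms (3/2)
6. 3857.143ms @ 9/2 + 1285.714ms (3/2)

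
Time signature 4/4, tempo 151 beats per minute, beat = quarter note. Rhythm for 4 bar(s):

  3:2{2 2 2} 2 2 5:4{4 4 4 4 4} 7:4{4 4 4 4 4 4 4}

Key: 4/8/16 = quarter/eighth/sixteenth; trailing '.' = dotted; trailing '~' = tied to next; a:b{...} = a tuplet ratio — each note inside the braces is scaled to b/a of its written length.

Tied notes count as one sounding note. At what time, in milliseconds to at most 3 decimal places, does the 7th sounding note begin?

1. 0.0ms @ 0 + 529.801ms (4/3)
2. 529.801ms @ 4/3 + 529.801ms (4/3)
3. 1059.603ms @ 8/3 + 529.801ms (4/3)
4. 1589.404ms @ 4 + 794.702ms (2)
5. 2384.106ms @ 6 + 794.702ms (2)
6. 3178.808ms @ 8 + 317.881ms (4/5)
7. 3496.689ms @ 44/5 + 317.881ms (4/5)
8. 3814.57ms @ 48/5 + 317.881ms (4/5)
9. 4132.45ms @ 52/5 + 317.881ms (4/5)
10. 4450.331ms @ 56/5 + 317.881ms (4/5)
11. 4768.212ms @ 12 + 227.058ms (4/7)
12. 4995.27ms @ 88/7 + 227.058ms (4/7)
13. 5222.327ms @ 92/7 + 227.058ms (4/7)
14. 5449.385ms @ 96/7 + 227.058ms (4/7)
15. 5676.443ms @ 100/7 + 227.058ms (4/7)
16. 5903.5ms @ 104/7 + 227.058ms (4/7)
17. 6130.558ms @ 108/7 + 227.058ms (4/7)

note 7 onset = 44/5b = 3496.689ms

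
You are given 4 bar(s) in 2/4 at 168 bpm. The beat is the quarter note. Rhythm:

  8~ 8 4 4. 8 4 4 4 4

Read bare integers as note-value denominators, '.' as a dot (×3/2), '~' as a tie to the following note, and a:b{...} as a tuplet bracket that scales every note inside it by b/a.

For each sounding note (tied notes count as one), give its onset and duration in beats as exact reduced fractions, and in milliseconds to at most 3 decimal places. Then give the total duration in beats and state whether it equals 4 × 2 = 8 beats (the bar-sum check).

1) 0.0ms=0b +357.143ms=1b
2) 357.143ms=1b +357.143ms=1b
3) 714.286ms=2b +535.714ms=3/2b
4) 1250.0ms=7/2b +178.571ms=1/2b
5) 1428.571ms=4b +357.143ms=1b
6) 1785.714ms=5b +357.143ms=1b
7) 2142.857ms=6b +357.143ms=1b
8) 2500.0ms=7b +357.143ms=1b
Σ=8b of 8 (168bpm 2/4) — PASS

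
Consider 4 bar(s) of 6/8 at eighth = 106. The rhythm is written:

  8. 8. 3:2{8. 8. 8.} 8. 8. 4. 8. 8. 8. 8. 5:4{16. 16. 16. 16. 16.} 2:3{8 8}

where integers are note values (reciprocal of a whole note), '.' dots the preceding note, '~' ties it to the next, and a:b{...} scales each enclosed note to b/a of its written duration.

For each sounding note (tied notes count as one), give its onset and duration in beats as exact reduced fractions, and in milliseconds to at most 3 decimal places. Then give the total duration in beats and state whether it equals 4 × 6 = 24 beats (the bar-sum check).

1) 0.0ms=0b +849.057ms=3/2b
2) 849.057ms=3/2b +849.057ms=3/2b
3) 1698.113ms=3b +566.038ms=1b
4) 2264.151ms=4b +566.038ms=1b
5) 2830.189ms=5b +566.038ms=1b
6) 3396.226ms=6b +849.057ms=3/2b
7) 4245.283ms=15/2b +849.057ms=3/2b
8) 5094.34ms=9b +1698.113ms=3b
9) 6792.453ms=12b +849.057ms=3/2b
10) 7641.509ms=27/2b +849.057ms=3/2b
11) 8490.566ms=15b +849.057ms=3/2b
12) 9339.623ms=33/2b +849.057ms=3/2b
13) 10188.679ms=18b +339.623ms=3/5b
14) 10528.302ms=93/5b +339.623ms=3/5b
15) 10867.925ms=96/5b +339.623ms=3/5b
16) 11207.547ms=99/5b +339.623ms=3/5b
17) 11547.17ms=102/5b +339.623ms=3/5b
18) 11886.792ms=21b +849.057ms=3/2b
19) 12735.849ms=45/2b +849.057ms=3/2b
Σ=24b of 24 (106bpm 6/8) — PASS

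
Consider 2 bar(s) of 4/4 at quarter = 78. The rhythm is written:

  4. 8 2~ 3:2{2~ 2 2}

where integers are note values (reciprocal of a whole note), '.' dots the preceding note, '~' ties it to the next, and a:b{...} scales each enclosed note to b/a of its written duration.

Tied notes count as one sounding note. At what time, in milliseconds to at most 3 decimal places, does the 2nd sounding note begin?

note 2 onset = 3/2b = 1153.846ms

1. 0.0ms @ 0 + 1153.846ms (3/2)
2. 1153.846ms @ 3/2 + 384.615ms (1/2)
3. 1538.462ms @ 2 + 3589.744ms (14/3)
4. 5128.205ms @ 20/3 + 1025.641ms (4/3)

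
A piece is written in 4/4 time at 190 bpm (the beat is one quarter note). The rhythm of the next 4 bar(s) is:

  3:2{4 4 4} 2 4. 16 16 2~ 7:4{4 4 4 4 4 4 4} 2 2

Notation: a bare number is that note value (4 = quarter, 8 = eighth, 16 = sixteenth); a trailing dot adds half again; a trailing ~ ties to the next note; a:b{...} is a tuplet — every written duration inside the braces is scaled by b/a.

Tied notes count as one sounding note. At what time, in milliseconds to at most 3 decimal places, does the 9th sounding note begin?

1. 0.0ms @ 0 + 210.526ms (2/3)
2. 210.526ms @ 2/3 + 210.526ms (2/3)
3. 421.053ms @ 4/3 + 210.526ms (2/3)
4. 631.579ms @ 2 + 631.579ms (2)
5. 1263.158ms @ 4 + 473.684ms (3/2)
6. 1736.842ms @ 11/2 + 78.947ms (1/4)
7. 1815.789ms @ 23/4 + 78.947ms (1/4)
8. 1894.737ms @ 6 + 812.03ms (18/7)
9. 2706.767ms @ 60/7 + 180.451ms (4/7)
10. 2887.218ms @ 64/7 + 180.451ms (4/7)
11. 3067.669ms @ 68/7 + 180.451ms (4/7)
12. 3248.12ms @ 72/7 + 180.451ms (4/7)
13. 3428.571ms @ 76/7 + 180.451ms (4/7)
14. 3609.023ms @ 80/7 + 180.451ms (4/7)
15. 3789.474ms @ 12 + 631.579ms (2)
16. 4421.053ms @ 14 + 631.579ms (2)

note 9 onset = 60/7b = 2706.767ms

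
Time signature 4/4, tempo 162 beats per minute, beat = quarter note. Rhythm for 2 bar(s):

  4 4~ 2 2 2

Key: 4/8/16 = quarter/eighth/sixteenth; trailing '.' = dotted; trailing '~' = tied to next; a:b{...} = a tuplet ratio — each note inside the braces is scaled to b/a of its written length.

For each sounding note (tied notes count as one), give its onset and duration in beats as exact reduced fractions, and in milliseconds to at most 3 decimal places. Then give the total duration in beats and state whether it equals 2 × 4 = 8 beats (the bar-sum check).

1) 0.0ms=0b +370.37ms=1b
2) 370.37ms=1b +1111.111ms=3b
3) 1481.481ms=4b +740.741ms=2b
4) 2222.222ms=6b +740.741ms=2b
Σ=8b of 8 (162bpm 4/4) — PASS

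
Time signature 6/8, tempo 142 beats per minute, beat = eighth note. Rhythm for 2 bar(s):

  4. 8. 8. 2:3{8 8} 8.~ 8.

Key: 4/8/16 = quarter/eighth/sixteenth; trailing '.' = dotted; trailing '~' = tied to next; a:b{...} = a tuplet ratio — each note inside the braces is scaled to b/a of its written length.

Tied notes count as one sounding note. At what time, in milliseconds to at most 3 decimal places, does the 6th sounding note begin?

note 6 onset = 9b = 3802.817ms

1. 0.0ms @ 0 + 1267.606ms (3)
2. 1267.606ms @ 3 + 633.803ms (3/2)
3. 1901.408ms @ 9/2 + 633.803ms (3/2)
4. 2535.211ms @ 6 + 633.803ms (3/2)
5. 3169.014ms @ 15/2 + 633.803ms (3/2)
6. 3802.817ms @ 9 + 1267.606ms (3)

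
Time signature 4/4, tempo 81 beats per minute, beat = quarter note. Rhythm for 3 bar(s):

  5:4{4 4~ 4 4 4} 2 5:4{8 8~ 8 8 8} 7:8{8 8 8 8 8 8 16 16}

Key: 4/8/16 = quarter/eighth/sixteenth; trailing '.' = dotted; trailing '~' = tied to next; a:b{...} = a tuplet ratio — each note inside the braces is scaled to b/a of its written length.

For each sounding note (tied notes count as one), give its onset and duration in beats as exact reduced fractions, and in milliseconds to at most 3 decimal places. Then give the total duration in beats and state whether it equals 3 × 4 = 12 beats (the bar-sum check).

1) 0.0ms=0b +592.593ms=4/5b
2) 592.593ms=4/5b +1185.185ms=8/5b
3) 1777.778ms=12/5b +592.593ms=4/5b
4) 2370.37ms=16/5b +592.593ms=4/5b
5) 2962.963ms=4b +1481.481ms=2b
6) 4444.444ms=6b +296.296ms=2/5b
7) 4740.741ms=32/5b +592.593ms=4/5b
8) 5333.333ms=36/5b +296.296ms=2/5b
9) 5629.63ms=38/5b +296.296ms=2/5b
10) 5925.926ms=8b +423.28ms=4/7b
11) 6349.206ms=60/7b +423.28ms=4/7b
12) 6772.487ms=64/7b +423.28ms=4/7b
13) 7195.767ms=68/7b +423.28ms=4/7b
14) 7619.048ms=72/7b +423.28ms=4/7b
15) 8042.328ms=76/7b +423.28ms=4/7b
16) 8465.608ms=80/7b +211.64ms=2/7b
17) 8677.249ms=82/7b +211.64ms=2/7b
Σ=12b of 12 (81bpm 4/4) — PASS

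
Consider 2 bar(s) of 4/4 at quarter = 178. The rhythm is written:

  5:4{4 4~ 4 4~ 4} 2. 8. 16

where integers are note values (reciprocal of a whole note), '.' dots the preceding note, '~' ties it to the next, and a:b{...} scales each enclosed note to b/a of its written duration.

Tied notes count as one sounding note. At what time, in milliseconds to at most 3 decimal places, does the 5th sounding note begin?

1. 0.0ms @ 0 + 269.663ms (4/5)
2. 269.663ms @ 4/5 + 539.326ms (8/5)
3. 808.989ms @ 12/5 + 539.326ms (8/5)
4. 1348.315ms @ 4 + 1011.236ms (3)
5. 2359.551ms @ 7 + 252.809ms (3/4)
6. 2612.36ms @ 31/4 + 84.27ms (1/4)

note 5 onset = 7b = 2359.551ms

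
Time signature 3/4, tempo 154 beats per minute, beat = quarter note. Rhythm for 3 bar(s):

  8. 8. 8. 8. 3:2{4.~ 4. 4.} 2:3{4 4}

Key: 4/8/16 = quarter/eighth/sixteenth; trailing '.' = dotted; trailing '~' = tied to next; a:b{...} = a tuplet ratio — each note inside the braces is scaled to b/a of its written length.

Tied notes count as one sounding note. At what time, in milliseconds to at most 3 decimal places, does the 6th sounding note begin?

note 6 onset = 5b = 1948.052ms

1. 0.0ms @ 0 + 292.208ms (3/4)
2. 292.208ms @ 3/4 + 292.208ms (3/4)
3. 584.416ms @ 3/2 + 292.208ms (3/4)
4. 876.623ms @ 9/4 + 292.208ms (3/4)
5. 1168.831ms @ 3 + 779.221ms (2)
6. 1948.052ms @ 5 + 389.61ms (1)
7. 2337.662ms @ 6 + 584.416ms (3/2)
8. 2922.078ms @ 15/2 + 584.416ms (3/2)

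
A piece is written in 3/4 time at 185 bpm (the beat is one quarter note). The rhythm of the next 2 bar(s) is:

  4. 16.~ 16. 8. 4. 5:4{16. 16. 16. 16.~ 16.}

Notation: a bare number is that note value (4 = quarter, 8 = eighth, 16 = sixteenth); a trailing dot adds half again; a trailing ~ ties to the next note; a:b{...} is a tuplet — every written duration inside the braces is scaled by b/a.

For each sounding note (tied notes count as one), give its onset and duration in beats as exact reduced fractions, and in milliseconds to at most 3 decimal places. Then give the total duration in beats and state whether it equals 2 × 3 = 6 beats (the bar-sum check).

1) 0.0ms=0b +486.486ms=3/2b
2) 486.486ms=3/2b +243.243ms=3/4b
3) 729.73ms=9/4b +243.243ms=3/4b
4) 972.973ms=3b +486.486ms=3/2b
5) 1459.459ms=9/2b +97.297ms=3/10b
6) 1556.757ms=24/5b +97.297ms=3/10b
7) 1654.054ms=51/10b +97.297ms=3/10b
8) 1751.351ms=27/5b +194.595ms=3/5b
Σ=6b of 6 (185bpm 3/4) — PASS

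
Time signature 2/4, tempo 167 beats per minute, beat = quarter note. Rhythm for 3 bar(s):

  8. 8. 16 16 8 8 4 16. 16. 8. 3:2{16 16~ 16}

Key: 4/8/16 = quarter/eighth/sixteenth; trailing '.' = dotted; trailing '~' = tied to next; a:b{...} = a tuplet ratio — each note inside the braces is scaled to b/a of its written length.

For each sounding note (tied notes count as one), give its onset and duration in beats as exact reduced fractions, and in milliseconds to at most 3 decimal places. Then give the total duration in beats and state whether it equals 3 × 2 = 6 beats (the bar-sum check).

1) 0.0ms=0b +269.461ms=3/4b
2) 269.461ms=3/4b +269.461ms=3/4b
3) 538.922ms=3/2b +89.82ms=1/4b
4) 628.743ms=7/4b +89.82ms=1/4b
5) 718.563ms=2b +179.641ms=1/2b
6) 898.204ms=5/2b +179.641ms=1/2b
7) 1077.844ms=3b +359.281ms=1b
8) 1437.126ms=4b +134.731ms=3/8b
9) 1571.856ms=35/8b +134.731ms=3/8b
10) 1706.587ms=19/4b +269.461ms=3/4b
11) 1976.048ms=11/2b +59.88ms=1/6b
12) 2035.928ms=17/3b +119.76ms=1/3b
Σ=6b of 6 (167bpm 2/4) — PASS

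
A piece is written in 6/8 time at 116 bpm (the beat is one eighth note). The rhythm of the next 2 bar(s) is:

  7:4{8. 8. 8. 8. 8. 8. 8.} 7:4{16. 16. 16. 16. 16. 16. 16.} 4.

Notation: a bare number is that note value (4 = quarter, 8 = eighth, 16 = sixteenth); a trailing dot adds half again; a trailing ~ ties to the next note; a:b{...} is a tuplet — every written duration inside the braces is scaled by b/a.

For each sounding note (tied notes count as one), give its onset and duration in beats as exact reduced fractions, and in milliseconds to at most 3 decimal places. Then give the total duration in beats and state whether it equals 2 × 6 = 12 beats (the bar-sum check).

1) 0.0ms=0b +443.35ms=6/7b
2) 443.35ms=6/7b +443.35ms=6/7b
3) 886.7ms=12/7b +443.35ms=6/7b
4) 1330.049ms=18/7b +443.35ms=6/7b
5) 1773.399ms=24/7b +443.35ms=6/7b
6) 2216.749ms=30/7b +443.35ms=6/7b
7) 2660.099ms=36/7b +443.35ms=6/7b
8) 3103.448ms=6b +221.675ms=3/7b
9) 3325.123ms=45/7b +221.675ms=3/7b
10) 3546.798ms=48/7b +221.675ms=3/7b
11) 3768.473ms=51/7b +221.675ms=3/7b
12) 3990.148ms=54/7b +221.675ms=3/7b
13) 4211.823ms=57/7b +221.675ms=3/7b
14) 4433.498ms=60/7b +221.675ms=3/7b
15) 4655.172ms=9b +1551.724ms=3b
Σ=12b of 12 (116bpm 6/8) — PASS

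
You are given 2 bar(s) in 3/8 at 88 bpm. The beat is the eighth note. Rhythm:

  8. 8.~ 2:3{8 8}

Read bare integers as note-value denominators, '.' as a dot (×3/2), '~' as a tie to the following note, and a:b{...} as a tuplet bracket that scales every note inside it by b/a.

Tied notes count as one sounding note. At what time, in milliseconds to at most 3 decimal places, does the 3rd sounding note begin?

note 3 onset = 9/2b = 3068.182ms

1. 0.0ms @ 0 + 1022.727ms (3/2)
2. 1022.727ms @ 3/2 + 2045.455ms (3)
3. 3068.182ms @ 9/2 + 1022.727ms (3/2)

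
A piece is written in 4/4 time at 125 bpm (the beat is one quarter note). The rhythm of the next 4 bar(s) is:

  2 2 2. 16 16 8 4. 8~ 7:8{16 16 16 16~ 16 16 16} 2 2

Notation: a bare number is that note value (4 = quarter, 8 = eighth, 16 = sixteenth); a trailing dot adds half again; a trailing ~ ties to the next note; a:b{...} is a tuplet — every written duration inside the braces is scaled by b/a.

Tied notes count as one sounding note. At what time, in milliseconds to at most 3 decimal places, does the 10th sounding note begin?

note 10 onset = 74/7b = 5074.286ms

1. 0.0ms @ 0 + 960.0ms (2)
2. 960.0ms @ 2 + 960.0ms (2)
3. 1920.0ms @ 4 + 1440.0ms (3)
4. 3360.0ms @ 7 + 120.0ms (1/4)
5. 3480.0ms @ 29/4 + 120.0ms (1/4)
6. 3600.0ms @ 15/2 + 240.0ms (1/2)
7. 3840.0ms @ 8 + 720.0ms (3/2)
8. 4560.0ms @ 19/2 + 377.143ms (11/14)
9. 4937.143ms @ 72/7 + 137.143ms (2/7)
10. 5074.286ms @ 74/7 + 137.143ms (2/7)
11. 5211.429ms @ 76/7 + 274.286ms (4/7)
12. 5485.714ms @ 80/7 + 137.143ms (2/7)
13. 5622.857ms @ 82/7 + 137.143ms (2/7)
14. 5760.0ms @ 12 + 960.0ms (2)
15. 6720.0ms @ 14 + 960.0ms (2)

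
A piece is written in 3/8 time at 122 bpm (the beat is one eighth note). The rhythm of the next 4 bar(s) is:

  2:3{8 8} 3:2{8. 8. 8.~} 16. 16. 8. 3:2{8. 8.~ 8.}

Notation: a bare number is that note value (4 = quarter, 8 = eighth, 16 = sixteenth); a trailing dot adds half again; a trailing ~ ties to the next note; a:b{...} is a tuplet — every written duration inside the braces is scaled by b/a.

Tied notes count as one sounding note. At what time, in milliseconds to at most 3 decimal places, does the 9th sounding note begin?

1. 0.0ms @ 0 + 737.705ms (3/2)
2. 737.705ms @ 3/2 + 737.705ms (3/2)
3. 1475.41ms @ 3 + 491.803ms (1)
4. 1967.213ms @ 4 + 491.803ms (1)
5. 2459.016ms @ 5 + 860.656ms (7/4)
6. 3319.672ms @ 27/4 + 368.852ms (3/4)
7. 3688.525ms @ 15/2 + 737.705ms (3/2)
8. 4426.23ms @ 9 + 491.803ms (1)
9. 4918.033ms @ 10 + 983.607ms (2)

note 9 onset = 10b = 4918.033ms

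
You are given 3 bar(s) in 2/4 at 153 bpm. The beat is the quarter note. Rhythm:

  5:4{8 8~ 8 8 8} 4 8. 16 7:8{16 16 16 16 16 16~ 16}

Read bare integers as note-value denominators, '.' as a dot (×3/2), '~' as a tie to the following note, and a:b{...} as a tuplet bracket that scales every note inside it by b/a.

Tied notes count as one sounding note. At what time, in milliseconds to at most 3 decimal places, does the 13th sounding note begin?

1. 0.0ms @ 0 + 156.863ms (2/5)
2. 156.863ms @ 2/5 + 313.725ms (4/5)
3. 470.588ms @ 6/5 + 156.863ms (2/5)
4. 627.451ms @ 8/5 + 156.863ms (2/5)
5. 784.314ms @ 2 + 392.157ms (1)
6. 1176.471ms @ 3 + 294.118ms (3/4)
7. 1470.588ms @ 15/4 + 98.039ms (1/4)
8. 1568.627ms @ 4 + 112.045ms (2/7)
9. 1680.672ms @ 30/7 + 112.045ms (2/7)
10. 1792.717ms @ 32/7 + 112.045ms (2/7)
11. 1904.762ms @ 34/7 + 112.045ms (2/7)
12. 2016.807ms @ 36/7 + 112.045ms (2/7)
13. 2128.852ms @ 38/7 + 224.09ms (4/7)

note 13 onset = 38/7b = 2128.852ms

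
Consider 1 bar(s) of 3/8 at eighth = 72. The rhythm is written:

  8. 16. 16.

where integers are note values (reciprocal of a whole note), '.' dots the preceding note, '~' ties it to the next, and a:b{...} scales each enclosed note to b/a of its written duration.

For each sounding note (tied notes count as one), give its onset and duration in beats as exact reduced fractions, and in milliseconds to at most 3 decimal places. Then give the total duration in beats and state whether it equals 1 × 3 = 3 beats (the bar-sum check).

1) 0.0ms=0b +1250.0ms=3/2b
2) 1250.0ms=3/2b +625.0ms=3/4b
3) 1875.0ms=9/4b +625.0ms=3/4b
Σ=3b of 3 (72bpm 3/8) — PASS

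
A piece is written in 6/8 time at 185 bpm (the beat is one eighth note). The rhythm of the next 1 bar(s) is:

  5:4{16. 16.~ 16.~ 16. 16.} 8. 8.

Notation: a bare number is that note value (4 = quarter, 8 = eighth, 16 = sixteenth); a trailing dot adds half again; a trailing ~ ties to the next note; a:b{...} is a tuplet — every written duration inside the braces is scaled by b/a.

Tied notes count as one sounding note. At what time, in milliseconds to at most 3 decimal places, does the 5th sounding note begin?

note 5 onset = 9/2b = 1459.459ms

1. 0.0ms @ 0 + 194.595ms (3/5)
2. 194.595ms @ 3/5 + 583.784ms (9/5)
3. 778.378ms @ 12/5 + 194.595ms (3/5)
4. 972.973ms @ 3 + 486.486ms (3/2)
5. 1459.459ms @ 9/2 + 486.486ms (3/2)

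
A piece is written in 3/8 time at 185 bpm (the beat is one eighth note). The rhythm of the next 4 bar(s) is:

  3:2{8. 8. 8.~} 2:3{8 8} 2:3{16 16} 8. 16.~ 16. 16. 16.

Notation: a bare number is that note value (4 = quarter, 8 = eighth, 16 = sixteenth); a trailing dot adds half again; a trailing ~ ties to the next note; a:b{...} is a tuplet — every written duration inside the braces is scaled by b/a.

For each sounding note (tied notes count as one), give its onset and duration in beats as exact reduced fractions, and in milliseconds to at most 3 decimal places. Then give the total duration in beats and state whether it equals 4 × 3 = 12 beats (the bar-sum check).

1) 0.0ms=0b +324.324ms=1b
2) 324.324ms=1b +324.324ms=1b
3) 648.649ms=2b +810.811ms=5/2b
4) 1459.459ms=9/2b +486.486ms=3/2b
5) 1945.946ms=6b +243.243ms=3/4b
6) 2189.189ms=27/4b +243.243ms=3/4b
7) 2432.432ms=15/2b +486.486ms=3/2b
8) 2918.919ms=9b +486.486ms=3/2b
9) 3405.405ms=21/2b +243.243ms=3/4b
10) 3648.649ms=45/4b +243.243ms=3/4b
Σ=12b of 12 (185bpm 3/8) — PASS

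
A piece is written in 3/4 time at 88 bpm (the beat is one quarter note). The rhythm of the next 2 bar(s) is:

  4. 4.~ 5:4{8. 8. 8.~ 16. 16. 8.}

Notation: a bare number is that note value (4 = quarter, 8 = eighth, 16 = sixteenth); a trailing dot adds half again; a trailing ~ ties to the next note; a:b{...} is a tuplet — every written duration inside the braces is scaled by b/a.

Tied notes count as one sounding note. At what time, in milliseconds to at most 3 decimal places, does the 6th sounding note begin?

1. 0.0ms @ 0 + 1022.727ms (3/2)
2. 1022.727ms @ 3/2 + 1431.818ms (21/10)
3. 2454.545ms @ 18/5 + 409.091ms (3/5)
4. 2863.636ms @ 21/5 + 613.636ms (9/10)
5. 3477.273ms @ 51/10 + 204.545ms (3/10)
6. 3681.818ms @ 27/5 + 409.091ms (3/5)

note 6 onset = 27/5b = 3681.818ms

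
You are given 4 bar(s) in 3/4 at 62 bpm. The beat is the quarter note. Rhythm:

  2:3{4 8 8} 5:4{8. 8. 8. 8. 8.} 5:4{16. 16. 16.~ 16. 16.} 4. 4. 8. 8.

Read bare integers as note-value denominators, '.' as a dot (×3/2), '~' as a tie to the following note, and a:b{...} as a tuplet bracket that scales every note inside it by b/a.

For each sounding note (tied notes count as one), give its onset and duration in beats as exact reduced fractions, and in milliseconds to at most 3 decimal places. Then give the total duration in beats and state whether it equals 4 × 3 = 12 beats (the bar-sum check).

1) 0.0ms=0b +1451.613ms=3/2b
2) 1451.613ms=3/2b +725.806ms=3/4b
3) 2177.419ms=9/4b +725.806ms=3/4b
4) 2903.226ms=3b +580.645ms=3/5b
5) 3483.871ms=18/5b +580.645ms=3/5b
6) 4064.516ms=21/5b +580.645ms=3/5b
7) 4645.161ms=24/5b +580.645ms=3/5b
8) 5225.806ms=27/5b +580.645ms=3/5b
9) 5806.452ms=6b +290.323ms=3/10b
10) 6096.774ms=63/10b +290.323ms=3/10b
11) 6387.097ms=33/5b +580.645ms=3/5b
12) 6967.742ms=36/5b +290.323ms=3/10b
13) 7258.065ms=15/2b +1451.613ms=3/2b
14) 8709.677ms=9b +1451.613ms=3/2b
15) 10161.29ms=21/2b +725.806ms=3/4b
16) 10887.097ms=45/4b +725.806ms=3/4b
Σ=12b of 12 (62bpm 3/4) — PASS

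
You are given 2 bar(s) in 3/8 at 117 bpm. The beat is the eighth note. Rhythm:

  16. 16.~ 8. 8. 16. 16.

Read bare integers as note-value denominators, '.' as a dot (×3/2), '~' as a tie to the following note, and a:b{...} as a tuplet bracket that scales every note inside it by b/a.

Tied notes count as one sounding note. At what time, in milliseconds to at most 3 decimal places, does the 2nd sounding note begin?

note 2 onset = 3/4b = 384.615ms

1. 0.0ms @ 0 + 384.615ms (3/4)
2. 384.615ms @ 3/4 + 1153.846ms (9/4)
3. 1538.462ms @ 3 + 769.231ms (3/2)
4. 2307.692ms @ 9/2 + 384.615ms (3/4)
5. 2692.308ms @ 21/4 + 384.615ms (3/4)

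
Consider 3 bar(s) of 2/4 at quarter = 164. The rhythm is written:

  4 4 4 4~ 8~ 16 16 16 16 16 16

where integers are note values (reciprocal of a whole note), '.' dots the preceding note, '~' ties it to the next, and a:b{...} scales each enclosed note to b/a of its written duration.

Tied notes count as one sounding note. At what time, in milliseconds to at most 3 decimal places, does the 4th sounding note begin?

1. 0.0ms @ 0 + 365.854ms (1)
2. 365.854ms @ 1 + 365.854ms (1)
3. 731.707ms @ 2 + 365.854ms (1)
4. 1097.561ms @ 3 + 640.244ms (7/4)
5. 1737.805ms @ 19/4 + 91.463ms (1/4)
6. 1829.268ms @ 5 + 91.463ms (1/4)
7. 1920.732ms @ 21/4 + 91.463ms (1/4)
8. 2012.195ms @ 11/2 + 91.463ms (1/4)
9. 2103.659ms @ 23/4 + 91.463ms (1/4)

note 4 onset = 3b = 1097.561ms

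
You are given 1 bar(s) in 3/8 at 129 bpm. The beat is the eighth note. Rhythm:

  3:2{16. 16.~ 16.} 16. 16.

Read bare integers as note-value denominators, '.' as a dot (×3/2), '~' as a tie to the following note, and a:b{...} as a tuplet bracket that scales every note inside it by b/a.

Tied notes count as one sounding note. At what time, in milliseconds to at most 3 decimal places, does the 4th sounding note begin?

1. 0.0ms @ 0 + 232.558ms (1/2)
2. 232.558ms @ 1/2 + 465.116ms (1)
3. 697.674ms @ 3/2 + 348.837ms (3/4)
4. 1046.512ms @ 9/4 + 348.837ms (3/4)

note 4 onset = 9/4b = 1046.512ms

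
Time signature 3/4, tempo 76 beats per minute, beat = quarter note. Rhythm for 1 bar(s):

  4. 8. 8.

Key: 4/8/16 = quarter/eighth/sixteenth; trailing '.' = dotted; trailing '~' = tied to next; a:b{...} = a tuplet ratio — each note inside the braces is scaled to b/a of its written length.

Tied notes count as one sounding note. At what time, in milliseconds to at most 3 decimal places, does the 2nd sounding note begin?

note 2 onset = 3/2b = 1184.211ms

1. 0.0ms @ 0 + 1184.211ms (3/2)
2. 1184.211ms @ 3/2 + 592.105ms (3/4)
3. 1776.316ms @ 9/4 + 592.105ms (3/4)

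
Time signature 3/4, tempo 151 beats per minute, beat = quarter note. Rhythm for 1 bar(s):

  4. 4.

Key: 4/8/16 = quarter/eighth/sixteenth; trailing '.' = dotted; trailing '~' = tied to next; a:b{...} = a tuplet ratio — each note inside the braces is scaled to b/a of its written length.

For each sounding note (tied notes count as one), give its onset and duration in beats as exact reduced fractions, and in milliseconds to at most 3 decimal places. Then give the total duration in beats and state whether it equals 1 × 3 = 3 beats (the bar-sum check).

1) 0.0ms=0b +596.026ms=3/2b
2) 596.026ms=3/2b +596.026ms=3/2b
Σ=3b of 3 (151bpm 3/4) — PASS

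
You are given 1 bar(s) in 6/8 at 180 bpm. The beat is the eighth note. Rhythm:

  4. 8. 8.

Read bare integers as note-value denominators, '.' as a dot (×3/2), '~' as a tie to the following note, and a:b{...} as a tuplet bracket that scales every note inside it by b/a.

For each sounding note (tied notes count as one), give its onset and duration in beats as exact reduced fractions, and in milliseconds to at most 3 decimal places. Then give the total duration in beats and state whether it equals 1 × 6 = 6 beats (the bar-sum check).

1) 0.0ms=0b +1000.0ms=3b
2) 1000.0ms=3b +500.0ms=3/2b
3) 1500.0ms=9/2b +500.0ms=3/2b
Σ=6b of 6 (180bpm 6/8) — PASS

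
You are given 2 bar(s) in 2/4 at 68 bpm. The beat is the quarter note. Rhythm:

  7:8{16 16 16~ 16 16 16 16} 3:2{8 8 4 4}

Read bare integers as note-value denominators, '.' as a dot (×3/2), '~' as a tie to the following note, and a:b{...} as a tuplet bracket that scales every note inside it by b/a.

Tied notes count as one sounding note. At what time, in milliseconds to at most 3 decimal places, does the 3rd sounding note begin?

1. 0.0ms @ 0 + 252.101ms (2/7)
2. 252.101ms @ 2/7 + 252.101ms (2/7)
3. 504.202ms @ 4/7 + 504.202ms (4/7)
4. 1008.403ms @ 8/7 + 252.101ms (2/7)
5. 1260.504ms @ 10/7 + 252.101ms (2/7)
6. 1512.605ms @ 12/7 + 252.101ms (2/7)
7. 1764.706ms @ 2 + 294.118ms (1/3)
8. 2058.824ms @ 7/3 + 294.118ms (1/3)
9. 2352.941ms @ 8/3 + 588.235ms (2/3)
10. 2941.176ms @ 10/3 + 588.235ms (2/3)

note 3 onset = 4/7b = 504.202ms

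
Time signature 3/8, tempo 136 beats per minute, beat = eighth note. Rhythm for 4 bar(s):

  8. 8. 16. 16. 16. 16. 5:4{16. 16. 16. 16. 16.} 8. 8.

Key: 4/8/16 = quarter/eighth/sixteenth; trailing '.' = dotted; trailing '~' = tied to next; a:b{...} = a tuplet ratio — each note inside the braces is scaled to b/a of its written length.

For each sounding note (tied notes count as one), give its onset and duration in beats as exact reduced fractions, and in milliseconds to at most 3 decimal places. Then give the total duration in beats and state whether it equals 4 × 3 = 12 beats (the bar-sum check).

1) 0.0ms=0b +661.765ms=3/2b
2) 661.765ms=3/2b +661.765ms=3/2b
3) 1323.529ms=3b +330.882ms=3/4b
4) 1654.412ms=15/4b +330.882ms=3/4b
5) 1985.294ms=9/2b +330.882ms=3/4b
6) 2316.176ms=21/4b +330.882ms=3/4b
7) 2647.059ms=6b +264.706ms=3/5b
8) 2911.765ms=33/5b +264.706ms=3/5b
9) 3176.471ms=36/5b +264.706ms=3/5b
10) 3441.176ms=39/5b +264.706ms=3/5b
11) 3705.882ms=42/5b +264.706ms=3/5b
12) 3970.588ms=9b +661.765ms=3/2b
13) 4632.353ms=21/2b +661.765ms=3/2b
Σ=12b of 12 (136bpm 3/8) — PASS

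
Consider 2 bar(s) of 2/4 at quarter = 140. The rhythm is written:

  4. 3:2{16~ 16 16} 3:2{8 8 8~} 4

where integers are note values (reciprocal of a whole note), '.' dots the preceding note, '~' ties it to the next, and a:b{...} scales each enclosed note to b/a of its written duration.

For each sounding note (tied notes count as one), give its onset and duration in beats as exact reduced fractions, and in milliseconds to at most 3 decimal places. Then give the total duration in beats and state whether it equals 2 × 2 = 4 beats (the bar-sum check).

1) 0.0ms=0b +642.857ms=3/2b
2) 642.857ms=3/2b +142.857ms=1/3b
3) 785.714ms=11/6b +71.429ms=1/6b
4) 857.143ms=2b +142.857ms=1/3b
5) 1000.0ms=7/3b +142.857ms=1/3b
6) 1142.857ms=8/3b +571.429ms=4/3b
Σ=4b of 4 (140bpm 2/4) — PASS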